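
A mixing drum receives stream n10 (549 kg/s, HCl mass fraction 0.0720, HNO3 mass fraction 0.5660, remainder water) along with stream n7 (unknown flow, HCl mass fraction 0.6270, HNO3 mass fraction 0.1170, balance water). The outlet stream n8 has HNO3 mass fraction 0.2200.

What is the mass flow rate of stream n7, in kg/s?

Let n7 be the unknown flow. Total out = 549 + n7.
HNO3 balance: 310.73 + 0.117·n7 = 0.220·(549 + n7)
(0.117 − 0.220)·n7 = 0.220×549 − 310.73 = -189.95
n7 = -189.95 / -0.103 = 1844.2 kg/s

1844 kg/s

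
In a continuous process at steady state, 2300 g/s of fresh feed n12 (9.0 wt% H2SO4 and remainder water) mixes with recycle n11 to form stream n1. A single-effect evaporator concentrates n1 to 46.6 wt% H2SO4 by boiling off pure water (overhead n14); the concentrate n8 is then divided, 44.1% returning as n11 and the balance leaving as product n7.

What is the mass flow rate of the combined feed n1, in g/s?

Overall H2SO4 balance (none leaves overhead): H2SO4 in fresh feed = H2SO4 in product, i.e. 2300×0.090 = (1−0.441)·n8·0.466.
n8 = 207/(0.466×0.559) = 794.64 g/s.
Recycle n11 = 0.441×794.64 = 350.44 g/s.
Combined feed n1 = 2300 + 350.44 = 2650.4 g/s.

2650 g/s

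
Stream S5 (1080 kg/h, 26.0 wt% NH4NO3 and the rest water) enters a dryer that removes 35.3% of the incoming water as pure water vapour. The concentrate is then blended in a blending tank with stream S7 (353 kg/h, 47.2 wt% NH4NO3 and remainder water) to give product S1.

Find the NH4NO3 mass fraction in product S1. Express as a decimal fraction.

0.389

Vapour removed = 0.353×0.740×1080 = 282.12 kg/h; concentrate = 797.88 kg/h.
NH4NO3 reaching the mixer = 280.8 (from concentrate) + 353×0.472 = 447.42 kg/h.
Product flow = 797.88 + 353 = 1150.9 kg/h; NH4NO3 fraction = 0.389.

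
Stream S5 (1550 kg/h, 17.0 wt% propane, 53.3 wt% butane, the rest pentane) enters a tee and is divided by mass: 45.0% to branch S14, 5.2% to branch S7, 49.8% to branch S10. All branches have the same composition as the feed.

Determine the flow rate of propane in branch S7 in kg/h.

Branch S7 total = 0.052×1550 = 80.6 kg/h.
propane in S7 = 0.170×80.6 = 13.702 kg/h.

13.7 kg/h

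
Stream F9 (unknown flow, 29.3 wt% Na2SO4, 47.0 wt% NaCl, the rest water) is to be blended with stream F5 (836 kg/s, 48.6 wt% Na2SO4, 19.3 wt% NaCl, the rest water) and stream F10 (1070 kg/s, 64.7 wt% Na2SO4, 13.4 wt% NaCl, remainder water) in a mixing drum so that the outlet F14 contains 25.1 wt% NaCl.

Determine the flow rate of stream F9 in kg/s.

Let F9 be the unknown flow. Total out = 1906 + F9.
NaCl balance: 304.73 + 0.470·F9 = 0.251·(1906 + F9)
(0.470 − 0.251)·F9 = 0.251×1906 − 304.73 = 173.68
F9 = 173.68 / 0.219 = 793.05 kg/s

793.1 kg/s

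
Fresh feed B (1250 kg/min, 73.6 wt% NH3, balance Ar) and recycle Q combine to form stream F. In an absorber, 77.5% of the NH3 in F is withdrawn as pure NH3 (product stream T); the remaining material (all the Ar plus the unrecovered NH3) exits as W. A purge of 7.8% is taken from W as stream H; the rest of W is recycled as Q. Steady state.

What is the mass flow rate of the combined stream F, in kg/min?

5392 kg/min

Ar enters only via B and leaves only via the purge: 1250×0.264 = 0.078×(Ar in W), and the absorber passes all Ar, so Ar in F = Ar in W = 4230.8 kg/min.
NH3 in F: m_A = 1250×0.736 + (1−0.078)·(1−0.775)·m_A, so m_A = 920/0.7925 = 1160.8 kg/min.
F = 1160.8 + 4230.8 = 5391.6 kg/min.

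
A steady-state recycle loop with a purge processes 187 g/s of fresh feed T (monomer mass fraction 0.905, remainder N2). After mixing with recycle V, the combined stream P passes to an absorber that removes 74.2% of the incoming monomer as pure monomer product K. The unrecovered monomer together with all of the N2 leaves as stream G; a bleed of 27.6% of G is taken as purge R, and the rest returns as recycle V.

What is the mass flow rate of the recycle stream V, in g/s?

N2 enters only via T and leaves only via the purge: 187×0.095 = 0.276×(N2 in G), and the absorber passes all N2, so N2 in P = N2 in G = 64.366 g/s.
monomer in P: m_A = 187×0.905 + (1−0.276)·(1−0.742)·m_A, so m_A = 169.24/0.8132 = 208.11 g/s.
G = (1−0.742)×208.11 + 64.366 = 118.06 g/s.
Recycle V = (1−0.276)×118.06 = 85.474 g/s.

85.47 g/s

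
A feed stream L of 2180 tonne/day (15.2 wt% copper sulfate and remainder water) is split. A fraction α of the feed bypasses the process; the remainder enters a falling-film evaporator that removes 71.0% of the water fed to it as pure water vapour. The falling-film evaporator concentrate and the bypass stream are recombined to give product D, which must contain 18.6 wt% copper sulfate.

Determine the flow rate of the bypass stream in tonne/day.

1518 tonne/day

All 2180×0.152 = 331.36 tonne/day of copper sulfate reaches D, so D = 331.36/0.186 = 1781.5 tonne/day and vapour = 398.49 tonne/day.
The evaporator receives (1−α)·2180 of feed at 0.848 water and removes 0.710 of that water:
0.710×0.848×(1−α)×2180 = 398.49
(1−α) = 398.49/1312.5 = 0.3036;  α = 0.6964.
Bypass flow = 0.6964×2180 = 1518.1 tonne/day.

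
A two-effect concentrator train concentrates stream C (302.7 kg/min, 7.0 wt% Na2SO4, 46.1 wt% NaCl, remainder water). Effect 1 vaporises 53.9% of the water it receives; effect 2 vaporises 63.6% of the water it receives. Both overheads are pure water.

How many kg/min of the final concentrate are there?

water in feed = 302.7×0.469 = 141.97 kg/min.
After stage 1: water left = (1−0.539)×141.97 = 65.446; stream total = 226.18 kg/min.
After stage 2: water left = (1−0.636)×65.446 = 23.823; final concentrate = 184.56 kg/min.

184.6 kg/min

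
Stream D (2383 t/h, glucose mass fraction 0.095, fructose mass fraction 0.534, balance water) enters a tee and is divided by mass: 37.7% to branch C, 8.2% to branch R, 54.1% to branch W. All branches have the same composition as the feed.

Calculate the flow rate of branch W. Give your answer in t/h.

Branch W flow = 0.541×2383 = 1289.2 t/h.

1289 t/h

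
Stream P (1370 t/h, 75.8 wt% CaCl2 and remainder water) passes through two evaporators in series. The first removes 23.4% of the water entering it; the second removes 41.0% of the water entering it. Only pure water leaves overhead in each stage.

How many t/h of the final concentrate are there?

1188 t/h

water in feed = 1370×0.242 = 331.54 t/h.
After stage 1: water left = (1−0.234)×331.54 = 253.96; stream total = 1292.4 t/h.
After stage 2: water left = (1−0.410)×253.96 = 149.84; final concentrate = 1188.3 t/h.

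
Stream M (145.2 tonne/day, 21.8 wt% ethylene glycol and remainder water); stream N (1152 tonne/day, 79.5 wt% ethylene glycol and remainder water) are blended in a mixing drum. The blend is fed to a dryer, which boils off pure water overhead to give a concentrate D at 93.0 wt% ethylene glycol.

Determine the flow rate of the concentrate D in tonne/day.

ethylene glycol entering = 145.2×0.218 + 1152×0.795 = 947.49 tonne/day.
All ethylene glycol reports to D, so D = 947.49/0.930 = 1018.8 tonne/day.

1019 tonne/day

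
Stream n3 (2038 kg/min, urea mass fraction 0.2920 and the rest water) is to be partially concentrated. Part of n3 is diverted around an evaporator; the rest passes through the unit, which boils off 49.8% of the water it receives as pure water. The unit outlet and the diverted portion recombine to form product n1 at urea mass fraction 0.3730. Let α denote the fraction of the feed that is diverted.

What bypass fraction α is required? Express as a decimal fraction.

All 2038×0.292 = 595.1 kg/min of urea reaches n1, so n1 = 595.1/0.373 = 1595.4 kg/min and vapour = 442.57 kg/min.
The evaporator receives (1−α)·2038 of feed at 0.708 water and removes 0.498 of that water:
0.498×0.708×(1−α)×2038 = 442.57
(1−α) = 442.57/718.57 = 0.6159;  α = 0.3841.

0.384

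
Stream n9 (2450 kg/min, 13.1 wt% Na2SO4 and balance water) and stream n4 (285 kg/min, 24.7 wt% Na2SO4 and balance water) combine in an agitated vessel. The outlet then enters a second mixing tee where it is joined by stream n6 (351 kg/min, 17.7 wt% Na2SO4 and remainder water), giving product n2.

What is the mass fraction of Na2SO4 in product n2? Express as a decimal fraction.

Overall, product flow = 3086 kg/min.
Na2SO4 in = 2450×0.131 + 285×0.247 + 351×0.177 = 453.47 kg/min.
Na2SO4 fraction in n2 = 0.1469.

0.1469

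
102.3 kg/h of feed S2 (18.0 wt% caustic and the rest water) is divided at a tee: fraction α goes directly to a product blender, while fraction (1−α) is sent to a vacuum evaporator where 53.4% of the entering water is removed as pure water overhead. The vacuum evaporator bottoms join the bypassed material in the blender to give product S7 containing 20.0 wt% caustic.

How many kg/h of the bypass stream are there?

All 102.3×0.180 = 18.414 kg/h of caustic reaches S7, so S7 = 18.414/0.200 = 92.07 kg/h and vapour = 10.23 kg/h.
The evaporator receives (1−α)·102.3 of feed at 0.820 water and removes 0.534 of that water:
0.534×0.820×(1−α)×102.3 = 10.23
(1−α) = 10.23/44.795 = 0.2284;  α = 0.7716.
Bypass flow = 0.7716×102.3 = 78.937 kg/h.

78.94 kg/h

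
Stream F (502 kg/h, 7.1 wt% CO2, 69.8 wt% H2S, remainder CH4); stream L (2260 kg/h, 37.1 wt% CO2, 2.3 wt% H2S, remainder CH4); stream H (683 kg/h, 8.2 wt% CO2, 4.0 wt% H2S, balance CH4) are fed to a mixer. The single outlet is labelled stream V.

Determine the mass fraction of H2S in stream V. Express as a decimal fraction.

0.125

Total flow out = 502 + 2260 + 683 = 3445 kg/h.
H2S in = 502×0.698 + 2260×0.023 + 683×0.040 = 429.7 kg/h.
H2S mass fraction in V = 429.7/3445 = 0.125.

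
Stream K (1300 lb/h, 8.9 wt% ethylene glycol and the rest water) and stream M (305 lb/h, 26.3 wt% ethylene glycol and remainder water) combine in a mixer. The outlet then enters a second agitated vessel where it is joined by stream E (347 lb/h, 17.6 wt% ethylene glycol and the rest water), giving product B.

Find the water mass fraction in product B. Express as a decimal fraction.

0.868

Overall, product flow = 1952 lb/h.
water in = 1300×0.911 + 305×0.737 + 347×0.824 = 1695 lb/h.
water fraction in B = 0.868.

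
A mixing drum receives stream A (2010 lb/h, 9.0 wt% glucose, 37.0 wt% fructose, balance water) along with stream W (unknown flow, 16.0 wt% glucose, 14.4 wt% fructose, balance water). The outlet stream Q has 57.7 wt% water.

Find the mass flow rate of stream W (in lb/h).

Let W be the unknown flow. Total out = 2010 + W.
water balance: 1085.4 + 0.696·W = 0.577·(2010 + W)
(0.696 − 0.577)·W = 0.577×2010 − 1085.4 = 74.37
W = 74.37 / 0.119 = 624.96 lb/h

625 lb/h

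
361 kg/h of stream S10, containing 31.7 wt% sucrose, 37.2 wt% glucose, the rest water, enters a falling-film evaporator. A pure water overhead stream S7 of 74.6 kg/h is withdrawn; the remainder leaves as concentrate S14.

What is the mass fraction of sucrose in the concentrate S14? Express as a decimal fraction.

0.3996

sucrose is not removed: 361×0.317 = 114.44 kg/h of sucrose enters S14.
Concentrate = 361 − 74.6 = 286.4 kg/h.
Mass fraction = 114.44/286.4 = 0.3996.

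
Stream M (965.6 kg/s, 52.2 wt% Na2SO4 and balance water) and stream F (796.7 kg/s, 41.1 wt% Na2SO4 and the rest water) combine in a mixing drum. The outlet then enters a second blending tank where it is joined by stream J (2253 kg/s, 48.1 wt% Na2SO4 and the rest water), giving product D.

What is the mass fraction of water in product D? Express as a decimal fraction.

Overall, product flow = 4015.3 kg/s.
water in = 965.6×0.478 + 796.7×0.589 + 2253×0.519 = 2100.1 kg/s.
water fraction in D = 0.523.

0.523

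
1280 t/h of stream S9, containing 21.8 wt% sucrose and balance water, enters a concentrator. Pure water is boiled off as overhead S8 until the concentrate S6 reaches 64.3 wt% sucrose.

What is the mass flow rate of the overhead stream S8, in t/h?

sucrose is conserved: 1280×0.218 = 279.04 t/h all reports to the concentrate.
Concentrate = 279.04/(target fraction) = 433.97 t/h.
Overhead = 1280 − 433.97 = 846.03 t/h.

846 t/h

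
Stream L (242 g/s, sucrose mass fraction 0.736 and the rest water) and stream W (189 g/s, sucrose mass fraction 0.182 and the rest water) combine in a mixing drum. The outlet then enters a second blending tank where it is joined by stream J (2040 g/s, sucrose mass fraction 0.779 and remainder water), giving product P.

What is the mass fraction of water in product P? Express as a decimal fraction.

Overall, product flow = 2471 g/s.
water in = 242×0.264 + 189×0.818 + 2040×0.221 = 669.33 g/s.
water fraction in P = 0.271.

0.271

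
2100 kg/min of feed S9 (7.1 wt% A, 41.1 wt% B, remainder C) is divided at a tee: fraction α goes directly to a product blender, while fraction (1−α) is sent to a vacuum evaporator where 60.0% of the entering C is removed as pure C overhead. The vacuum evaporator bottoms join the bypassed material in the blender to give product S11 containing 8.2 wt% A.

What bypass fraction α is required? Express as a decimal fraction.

All 2100×0.071 = 149.1 kg/min of A reaches S11, so S11 = 149.1/0.082 = 1818.3 kg/min and vapour = 281.71 kg/min.
The evaporator receives (1−α)·2100 of feed at 0.518 C and removes 0.600 of that C:
0.600×0.518×(1−α)×2100 = 281.71
(1−α) = 281.71/652.68 = 0.4316;  α = 0.5684.

0.568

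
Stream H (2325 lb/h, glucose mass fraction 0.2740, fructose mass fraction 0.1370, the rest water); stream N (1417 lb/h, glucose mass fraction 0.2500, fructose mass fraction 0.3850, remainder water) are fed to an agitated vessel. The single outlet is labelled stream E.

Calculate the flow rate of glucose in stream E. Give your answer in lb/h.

991.3 lb/h

glucose out = glucose in = 2325×0.274 + 1417×0.250 = 991.3 lb/h.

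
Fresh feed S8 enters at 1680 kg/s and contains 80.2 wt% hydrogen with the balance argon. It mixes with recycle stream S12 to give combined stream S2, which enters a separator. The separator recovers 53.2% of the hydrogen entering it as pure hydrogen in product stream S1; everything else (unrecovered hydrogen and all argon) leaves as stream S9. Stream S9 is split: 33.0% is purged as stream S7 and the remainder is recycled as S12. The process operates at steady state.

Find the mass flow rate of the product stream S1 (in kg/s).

1044 kg/s

hydrogen in S2: m_A = 1680×0.802 + (1−0.330)·(1−0.532)·m_A, so m_A = 1347.4/0.6864 = 1962.8 kg/s.
Product S1 = 0.532×1962.8 = 1044.2 kg/s.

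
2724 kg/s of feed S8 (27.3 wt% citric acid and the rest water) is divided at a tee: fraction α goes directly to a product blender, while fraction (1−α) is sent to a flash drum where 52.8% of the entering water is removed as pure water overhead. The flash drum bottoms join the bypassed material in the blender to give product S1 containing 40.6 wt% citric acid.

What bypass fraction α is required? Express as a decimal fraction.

0.147

All 2724×0.273 = 743.65 kg/s of citric acid reaches S1, so S1 = 743.65/0.406 = 1831.7 kg/s and vapour = 892.34 kg/s.
The evaporator receives (1−α)·2724 of feed at 0.727 water and removes 0.528 of that water:
0.528×0.727×(1−α)×2724 = 892.34
(1−α) = 892.34/1045.6 = 0.8534;  α = 0.1466.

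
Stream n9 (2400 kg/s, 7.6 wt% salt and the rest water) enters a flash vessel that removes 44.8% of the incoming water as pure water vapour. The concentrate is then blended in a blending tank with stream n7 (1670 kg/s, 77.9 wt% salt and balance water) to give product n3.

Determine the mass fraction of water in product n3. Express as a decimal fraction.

Vapour removed = 0.448×0.924×2400 = 993.48 kg/s; concentrate = 1406.5 kg/s.
water reaching the mixer = 1224.1 (from concentrate) + 1670×0.221 = 1593.2 kg/s.
Product flow = 1406.5 + 1670 = 3076.5 kg/s; water fraction = 0.518.

0.518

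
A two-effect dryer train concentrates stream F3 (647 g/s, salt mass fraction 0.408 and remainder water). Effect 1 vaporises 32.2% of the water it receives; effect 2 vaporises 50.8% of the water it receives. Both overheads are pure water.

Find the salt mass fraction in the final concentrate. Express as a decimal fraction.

0.674

water in feed = 647×0.592 = 383.02 g/s.
After stage 1: water left = (1−0.322)×383.02 = 259.69; stream total = 523.67 g/s.
After stage 2: water left = (1−0.508)×259.69 = 127.77; final concentrate = 391.74 g/s.
salt fraction = 263.98/391.74 = 0.674.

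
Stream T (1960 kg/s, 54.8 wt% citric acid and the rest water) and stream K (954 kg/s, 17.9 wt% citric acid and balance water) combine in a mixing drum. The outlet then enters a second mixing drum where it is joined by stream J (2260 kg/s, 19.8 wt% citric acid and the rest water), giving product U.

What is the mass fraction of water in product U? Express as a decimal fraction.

0.673

Overall, product flow = 5174 kg/s.
water in = 1960×0.452 + 954×0.821 + 2260×0.802 = 3481.7 kg/s.
water fraction in U = 0.673.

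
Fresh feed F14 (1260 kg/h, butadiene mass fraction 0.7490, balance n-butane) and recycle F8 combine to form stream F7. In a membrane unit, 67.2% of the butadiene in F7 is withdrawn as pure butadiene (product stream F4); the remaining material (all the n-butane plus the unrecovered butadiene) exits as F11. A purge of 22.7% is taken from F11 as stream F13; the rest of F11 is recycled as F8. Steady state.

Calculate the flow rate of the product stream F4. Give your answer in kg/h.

butadiene in F7: m_A = 1260×0.749 + (1−0.227)·(1−0.672)·m_A, so m_A = 943.74/0.7465 = 1264.3 kg/h.
Product F4 = 0.672×1264.3 = 849.61 kg/h.

849.6 kg/h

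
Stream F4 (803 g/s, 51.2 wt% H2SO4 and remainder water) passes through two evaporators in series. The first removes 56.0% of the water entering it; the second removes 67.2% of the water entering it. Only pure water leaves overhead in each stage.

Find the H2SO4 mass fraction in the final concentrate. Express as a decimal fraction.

0.879

water in feed = 803×0.488 = 391.86 g/s.
After stage 1: water left = (1−0.560)×391.86 = 172.42; stream total = 583.56 g/s.
After stage 2: water left = (1−0.672)×172.42 = 56.554; final concentrate = 467.69 g/s.
H2SO4 fraction = 411.14/467.69 = 0.879.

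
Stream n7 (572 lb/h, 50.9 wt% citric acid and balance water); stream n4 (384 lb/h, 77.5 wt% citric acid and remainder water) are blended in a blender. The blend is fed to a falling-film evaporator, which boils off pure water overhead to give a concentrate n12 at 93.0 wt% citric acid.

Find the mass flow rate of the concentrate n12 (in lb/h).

citric acid entering = 572×0.509 + 384×0.775 = 588.75 lb/h.
All citric acid reports to n12, so n12 = 588.75/0.930 = 633.06 lb/h.

633.1 lb/h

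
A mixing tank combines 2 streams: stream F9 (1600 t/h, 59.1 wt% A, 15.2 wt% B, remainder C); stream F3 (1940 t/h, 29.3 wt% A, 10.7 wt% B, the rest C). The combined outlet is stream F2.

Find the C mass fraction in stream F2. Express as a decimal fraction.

0.4450

Total flow out = 1600 + 1940 = 3540 t/h.
C in = 1600×0.257 + 1940×0.600 = 1575.2 t/h.
C mass fraction in F2 = 1575.2/3540 = 0.4450.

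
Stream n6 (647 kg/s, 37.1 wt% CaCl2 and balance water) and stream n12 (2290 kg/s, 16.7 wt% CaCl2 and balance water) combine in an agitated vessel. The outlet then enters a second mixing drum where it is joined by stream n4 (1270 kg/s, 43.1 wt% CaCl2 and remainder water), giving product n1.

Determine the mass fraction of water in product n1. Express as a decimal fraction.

0.7219

Overall, product flow = 4207 kg/s.
water in = 647×0.629 + 2290×0.833 + 1270×0.569 = 3037.2 kg/s.
water fraction in n1 = 0.7219.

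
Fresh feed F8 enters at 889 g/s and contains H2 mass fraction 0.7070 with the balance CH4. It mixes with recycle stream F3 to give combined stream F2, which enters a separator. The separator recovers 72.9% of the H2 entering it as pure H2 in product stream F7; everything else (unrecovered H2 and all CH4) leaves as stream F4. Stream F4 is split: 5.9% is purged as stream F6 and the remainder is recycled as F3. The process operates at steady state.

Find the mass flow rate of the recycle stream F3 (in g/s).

4370 g/s

CH4 enters only via F8 and leaves only via the purge: 889×0.293 = 0.059×(CH4 in F4), and the separator passes all CH4, so CH4 in F2 = CH4 in F4 = 4414.9 g/s.
H2 in F2: m_A = 889×0.707 + (1−0.059)·(1−0.729)·m_A, so m_A = 628.52/0.7450 = 843.67 g/s.
F4 = (1−0.729)×843.67 + 4414.9 = 4643.5 g/s.
Recycle F3 = (1−0.059)×4643.5 = 4369.5 g/s.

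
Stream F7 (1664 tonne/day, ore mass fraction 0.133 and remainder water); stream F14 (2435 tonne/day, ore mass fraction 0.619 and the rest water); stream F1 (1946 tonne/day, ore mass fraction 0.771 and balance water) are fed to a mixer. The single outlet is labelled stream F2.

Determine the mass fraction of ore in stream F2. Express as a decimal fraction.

0.534

Total flow out = 1664 + 2435 + 1946 = 6045 tonne/day.
ore in = 1664×0.133 + 2435×0.619 + 1946×0.771 = 3228.9 tonne/day.
ore mass fraction in F2 = 3228.9/6045 = 0.534.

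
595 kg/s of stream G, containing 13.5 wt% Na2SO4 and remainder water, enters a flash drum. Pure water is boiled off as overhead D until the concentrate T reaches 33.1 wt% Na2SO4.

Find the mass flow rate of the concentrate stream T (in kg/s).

242.7 kg/s

Na2SO4 is conserved: 595×0.135 = 80.325 kg/s all reports to the concentrate.
Concentrate = 80.325/(target fraction) = 242.67 kg/s.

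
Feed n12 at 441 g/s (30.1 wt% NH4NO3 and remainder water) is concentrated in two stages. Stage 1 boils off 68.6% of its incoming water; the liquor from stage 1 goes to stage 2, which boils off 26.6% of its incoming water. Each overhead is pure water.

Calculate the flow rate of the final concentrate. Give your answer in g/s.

water in feed = 441×0.699 = 308.26 g/s.
After stage 1: water left = (1−0.686)×308.26 = 96.793; stream total = 229.53 g/s.
After stage 2: water left = (1−0.266)×96.793 = 71.046; final concentrate = 203.79 g/s.

203.8 g/s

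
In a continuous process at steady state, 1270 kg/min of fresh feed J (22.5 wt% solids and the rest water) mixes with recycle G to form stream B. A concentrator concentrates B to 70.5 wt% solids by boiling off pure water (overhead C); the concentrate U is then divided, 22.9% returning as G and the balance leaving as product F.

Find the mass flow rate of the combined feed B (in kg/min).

Overall solids balance (none leaves overhead): solids in fresh feed = solids in product, i.e. 1270×0.225 = (1−0.229)·U·0.705.
U = 285.75/(0.705×0.771) = 525.71 kg/min.
Recycle G = 0.229×525.71 = 120.39 kg/min.
Combined feed B = 1270 + 120.39 = 1390.4 kg/min.

1390 kg/min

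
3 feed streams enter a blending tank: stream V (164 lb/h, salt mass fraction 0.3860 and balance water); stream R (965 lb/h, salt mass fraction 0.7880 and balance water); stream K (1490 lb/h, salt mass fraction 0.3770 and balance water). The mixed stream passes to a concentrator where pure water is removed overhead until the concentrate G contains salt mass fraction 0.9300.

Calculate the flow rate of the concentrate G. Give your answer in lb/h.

1490 lb/h

salt entering = 164×0.386 + 965×0.788 + 1490×0.377 = 1385.5 lb/h.
All salt reports to G, so G = 1385.5/0.930 = 1489.7 lb/h.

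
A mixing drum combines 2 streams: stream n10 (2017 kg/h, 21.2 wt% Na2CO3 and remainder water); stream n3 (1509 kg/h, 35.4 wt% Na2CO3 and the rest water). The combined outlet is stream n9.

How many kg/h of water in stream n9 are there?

water out = water in = 2017×0.788 + 1509×0.646 = 2564.2 kg/h.

2564 kg/h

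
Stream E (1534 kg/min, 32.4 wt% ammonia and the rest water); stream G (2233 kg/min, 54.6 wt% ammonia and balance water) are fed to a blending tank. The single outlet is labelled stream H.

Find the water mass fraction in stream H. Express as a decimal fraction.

Total flow out = 1534 + 2233 = 3767 kg/min.
water in = 1534×0.676 + 2233×0.454 = 2050.8 kg/min.
water mass fraction in H = 2050.8/3767 = 0.544.

0.544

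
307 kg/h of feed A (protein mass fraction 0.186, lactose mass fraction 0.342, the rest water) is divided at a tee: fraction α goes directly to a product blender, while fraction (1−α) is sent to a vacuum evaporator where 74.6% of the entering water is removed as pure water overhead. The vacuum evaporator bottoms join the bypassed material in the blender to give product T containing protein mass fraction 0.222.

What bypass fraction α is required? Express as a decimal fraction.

All 307×0.186 = 57.102 kg/h of protein reaches T, so T = 57.102/0.222 = 257.22 kg/h and vapour = 49.784 kg/h.
The evaporator receives (1−α)·307 of feed at 0.472 water and removes 0.746 of that water:
0.746×0.472×(1−α)×307 = 49.784
(1−α) = 49.784/108.1 = 0.4605;  α = 0.5395.

0.539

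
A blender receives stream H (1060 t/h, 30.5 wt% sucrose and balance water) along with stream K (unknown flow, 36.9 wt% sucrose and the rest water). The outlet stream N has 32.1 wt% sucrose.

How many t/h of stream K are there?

Let K be the unknown flow. Total out = 1060 + K.
sucrose balance: 323.3 + 0.369·K = 0.321·(1060 + K)
(0.369 − 0.321)·K = 0.321×1060 − 323.3 = 16.96
K = 16.96 / 0.048 = 353.33 t/h

353.3 t/h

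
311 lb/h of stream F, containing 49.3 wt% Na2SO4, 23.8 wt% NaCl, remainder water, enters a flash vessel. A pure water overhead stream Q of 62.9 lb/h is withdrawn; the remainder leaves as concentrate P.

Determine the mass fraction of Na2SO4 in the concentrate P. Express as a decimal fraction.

0.618

Na2SO4 is not removed: 311×0.493 = 153.32 lb/h of Na2SO4 enters P.
Concentrate = 311 − 62.9 = 248.1 lb/h.
Mass fraction = 153.32/248.1 = 0.618.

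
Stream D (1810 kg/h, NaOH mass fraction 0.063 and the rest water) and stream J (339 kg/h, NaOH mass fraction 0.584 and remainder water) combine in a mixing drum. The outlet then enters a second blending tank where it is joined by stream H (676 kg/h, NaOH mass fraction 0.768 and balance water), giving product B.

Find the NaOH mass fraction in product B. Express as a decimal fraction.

Overall, product flow = 2825 kg/h.
NaOH in = 1810×0.063 + 339×0.584 + 676×0.768 = 831.17 kg/h.
NaOH fraction in B = 0.294.

0.294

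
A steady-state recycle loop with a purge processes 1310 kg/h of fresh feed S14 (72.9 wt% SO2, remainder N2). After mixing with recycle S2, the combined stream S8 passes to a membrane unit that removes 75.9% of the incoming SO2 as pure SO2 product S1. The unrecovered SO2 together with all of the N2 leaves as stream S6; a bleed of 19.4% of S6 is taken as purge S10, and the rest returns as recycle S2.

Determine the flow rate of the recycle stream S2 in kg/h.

1705 kg/h

N2 enters only via S14 and leaves only via the purge: 1310×0.271 = 0.194×(N2 in S6), and the membrane unit passes all N2, so N2 in S8 = N2 in S6 = 1829.9 kg/h.
SO2 in S8: m_A = 1310×0.729 + (1−0.194)·(1−0.759)·m_A, so m_A = 954.99/0.8058 = 1185.2 kg/h.
S6 = (1−0.759)×1185.2 + 1829.9 = 2115.6 kg/h.
Recycle S2 = (1−0.194)×2115.6 = 1705.2 kg/h.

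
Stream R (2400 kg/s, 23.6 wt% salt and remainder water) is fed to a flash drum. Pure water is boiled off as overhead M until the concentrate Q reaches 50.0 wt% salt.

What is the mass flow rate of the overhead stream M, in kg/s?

1267 kg/s

salt is conserved: 2400×0.236 = 566.4 kg/s all reports to the concentrate.
Concentrate = 566.4/(target fraction) = 1132.8 kg/s.
Overhead = 2400 − 1132.8 = 1267.2 kg/s.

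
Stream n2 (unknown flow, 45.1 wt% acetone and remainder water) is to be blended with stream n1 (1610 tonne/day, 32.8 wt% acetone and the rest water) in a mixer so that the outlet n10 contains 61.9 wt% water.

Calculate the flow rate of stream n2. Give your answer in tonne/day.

1219 tonne/day

Let n2 be the unknown flow. Total out = 1610 + n2.
water balance: 1081.9 + 0.549·n2 = 0.619·(1610 + n2)
(0.549 − 0.619)·n2 = 0.619×1610 − 1081.9 = -85.33
n2 = -85.33 / -0.070 = 1219 tonne/day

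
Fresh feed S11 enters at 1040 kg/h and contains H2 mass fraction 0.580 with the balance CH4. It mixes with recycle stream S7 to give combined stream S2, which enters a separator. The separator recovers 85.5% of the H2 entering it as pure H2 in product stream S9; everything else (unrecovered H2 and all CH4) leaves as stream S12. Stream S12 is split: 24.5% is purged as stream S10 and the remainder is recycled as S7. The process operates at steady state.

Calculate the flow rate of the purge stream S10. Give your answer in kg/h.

CH4 enters only via S11 and leaves only via the purge: 1040×0.420 = 0.245×(CH4 in S12), and the separator passes all CH4, so CH4 in S2 = CH4 in S12 = 1782.9 kg/h.
H2 in S2: m_A = 1040×0.580 + (1−0.245)·(1−0.855)·m_A, so m_A = 603.2/0.8905 = 677.35 kg/h.
S12 = (1−0.855)×677.35 + 1782.9 = 1881.1 kg/h.
Purge S10 = 0.245×1881.1 = 460.86 kg/h.

460.9 kg/h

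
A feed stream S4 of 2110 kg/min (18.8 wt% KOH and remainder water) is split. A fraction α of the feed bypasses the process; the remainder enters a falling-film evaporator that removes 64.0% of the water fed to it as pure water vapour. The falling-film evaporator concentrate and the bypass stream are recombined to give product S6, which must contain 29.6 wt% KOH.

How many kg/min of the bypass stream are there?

All 2110×0.188 = 396.68 kg/min of KOH reaches S6, so S6 = 396.68/0.296 = 1340.1 kg/min and vapour = 769.86 kg/min.
The evaporator receives (1−α)·2110 of feed at 0.812 water and removes 0.640 of that water:
0.640×0.812×(1−α)×2110 = 769.86
(1−α) = 769.86/1096.5 = 0.7021;  α = 0.2979.
Bypass flow = 0.2979×2110 = 628.58 kg/min.

628.6 kg/min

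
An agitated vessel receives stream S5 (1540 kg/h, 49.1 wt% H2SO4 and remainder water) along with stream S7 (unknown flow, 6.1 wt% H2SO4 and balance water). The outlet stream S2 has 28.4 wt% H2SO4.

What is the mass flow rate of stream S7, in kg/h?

1430 kg/h

Let S7 be the unknown flow. Total out = 1540 + S7.
H2SO4 balance: 756.14 + 0.061·S7 = 0.284·(1540 + S7)
(0.061 − 0.284)·S7 = 0.284×1540 − 756.14 = -318.78
S7 = -318.78 / -0.223 = 1429.5 kg/h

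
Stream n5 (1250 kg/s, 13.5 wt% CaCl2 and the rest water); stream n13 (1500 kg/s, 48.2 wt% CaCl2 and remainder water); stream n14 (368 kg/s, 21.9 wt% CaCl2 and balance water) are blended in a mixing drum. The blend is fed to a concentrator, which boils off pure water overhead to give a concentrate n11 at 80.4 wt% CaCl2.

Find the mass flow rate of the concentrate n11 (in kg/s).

1209 kg/s

CaCl2 entering = 1250×0.135 + 1500×0.482 + 368×0.219 = 972.34 kg/s.
All CaCl2 reports to n11, so n11 = 972.34/0.804 = 1209.4 kg/s.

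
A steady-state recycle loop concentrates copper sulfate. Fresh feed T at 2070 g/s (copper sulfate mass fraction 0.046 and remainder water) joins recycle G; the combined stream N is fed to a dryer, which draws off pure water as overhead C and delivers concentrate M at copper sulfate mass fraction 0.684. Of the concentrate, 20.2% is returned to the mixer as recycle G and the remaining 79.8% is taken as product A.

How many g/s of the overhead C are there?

1931 g/s

Overall copper sulfate balance (none leaves overhead): copper sulfate in fresh feed = copper sulfate in product, i.e. 2070×0.046 = (1−0.202)·M·0.684.
M = 95.22/(0.684×0.798) = 174.45 g/s.
Recycle G = 0.202×174.45 = 35.239 g/s.
Combined feed N = 2070 + 35.239 = 2105.2 g/s.
Overhead C = N − M = 2105.2 − 174.45 = 1930.8 g/s.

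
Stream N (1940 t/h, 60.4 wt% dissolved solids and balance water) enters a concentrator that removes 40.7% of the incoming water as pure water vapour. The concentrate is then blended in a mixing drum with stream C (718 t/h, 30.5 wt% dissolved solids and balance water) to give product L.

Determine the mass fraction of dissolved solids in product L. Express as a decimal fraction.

0.5930

Vapour removed = 0.407×0.396×1940 = 312.67 t/h; concentrate = 1627.3 t/h.
dissolved solids reaching the mixer = 1171.8 (from concentrate) + 718×0.305 = 1390.8 t/h.
Product flow = 1627.3 + 718 = 2345.3 t/h; dissolved solids fraction = 0.5930.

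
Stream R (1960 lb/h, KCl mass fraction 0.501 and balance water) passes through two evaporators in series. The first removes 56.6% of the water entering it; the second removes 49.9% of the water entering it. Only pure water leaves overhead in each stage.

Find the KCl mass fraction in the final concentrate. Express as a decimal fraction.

0.822

water in feed = 1960×0.499 = 978.04 lb/h.
After stage 1: water left = (1−0.566)×978.04 = 424.47; stream total = 1406.4 lb/h.
After stage 2: water left = (1−0.499)×424.47 = 212.66; final concentrate = 1194.6 lb/h.
KCl fraction = 981.96/1194.6 = 0.822.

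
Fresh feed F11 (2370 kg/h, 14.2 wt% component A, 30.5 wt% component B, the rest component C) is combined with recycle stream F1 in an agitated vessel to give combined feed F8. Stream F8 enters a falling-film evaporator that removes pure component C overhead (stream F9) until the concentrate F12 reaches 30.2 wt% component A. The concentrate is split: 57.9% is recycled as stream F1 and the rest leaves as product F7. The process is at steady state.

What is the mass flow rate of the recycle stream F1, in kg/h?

1533 kg/h

Overall component A balance (none leaves overhead): component A in fresh feed = component A in product, i.e. 2370×0.142 = (1−0.579)·F12·0.302.
F12 = 336.54/(0.302×0.421) = 2647 kg/h.
Recycle F1 = 0.579×2647 = 1532.6 kg/h.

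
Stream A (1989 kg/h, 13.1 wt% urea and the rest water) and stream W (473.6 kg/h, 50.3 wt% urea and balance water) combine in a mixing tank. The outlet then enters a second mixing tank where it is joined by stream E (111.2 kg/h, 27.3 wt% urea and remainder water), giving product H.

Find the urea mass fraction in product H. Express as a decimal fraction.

0.206

Overall, product flow = 2573.8 kg/h.
urea in = 1989×0.131 + 473.6×0.503 + 111.2×0.273 = 529.14 kg/h.
urea fraction in H = 0.206.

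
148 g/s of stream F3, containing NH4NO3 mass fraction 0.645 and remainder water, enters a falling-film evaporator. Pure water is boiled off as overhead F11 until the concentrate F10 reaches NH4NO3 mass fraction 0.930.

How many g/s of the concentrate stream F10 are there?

NH4NO3 is conserved: 148×0.645 = 95.46 g/s all reports to the concentrate.
Concentrate = 95.46/(target fraction) = 102.65 g/s.

102.6 g/s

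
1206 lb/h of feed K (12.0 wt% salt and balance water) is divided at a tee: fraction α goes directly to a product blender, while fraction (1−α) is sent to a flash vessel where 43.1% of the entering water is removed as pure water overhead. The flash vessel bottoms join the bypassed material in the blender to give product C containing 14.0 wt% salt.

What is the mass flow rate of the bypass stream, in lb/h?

All 1206×0.120 = 144.72 lb/h of salt reaches C, so C = 144.72/0.140 = 1033.7 lb/h and vapour = 172.29 lb/h.
The evaporator receives (1−α)·1206 of feed at 0.880 water and removes 0.431 of that water:
0.431×0.880×(1−α)×1206 = 172.29
(1−α) = 172.29/457.41 = 0.3767;  α = 0.6233.
Bypass flow = 0.6233×1206 = 751.76 lb/h.

751.8 lb/h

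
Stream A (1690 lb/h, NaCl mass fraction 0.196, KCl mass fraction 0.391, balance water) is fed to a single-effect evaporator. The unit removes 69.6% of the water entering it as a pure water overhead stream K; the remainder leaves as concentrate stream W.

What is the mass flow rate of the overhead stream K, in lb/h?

485.8 lb/h

water entering = 1690×0.413 = 697.97 lb/h; overhead removed = 0.696×697.97 = 485.79 lb/h.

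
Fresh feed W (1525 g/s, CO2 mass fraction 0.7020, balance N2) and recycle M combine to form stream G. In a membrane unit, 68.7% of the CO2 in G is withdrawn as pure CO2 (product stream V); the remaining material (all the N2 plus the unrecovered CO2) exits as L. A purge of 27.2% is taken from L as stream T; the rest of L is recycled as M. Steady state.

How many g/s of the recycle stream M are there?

1532 g/s

N2 enters only via W and leaves only via the purge: 1525×0.298 = 0.272×(N2 in L), and the membrane unit passes all N2, so N2 in G = N2 in L = 1670.8 g/s.
CO2 in G: m_A = 1525×0.702 + (1−0.272)·(1−0.687)·m_A, so m_A = 1070.5/0.7721 = 1386.5 g/s.
L = (1−0.687)×1386.5 + 1670.8 = 2104.7 g/s.
Recycle M = (1−0.272)×2104.7 = 1532.3 g/s.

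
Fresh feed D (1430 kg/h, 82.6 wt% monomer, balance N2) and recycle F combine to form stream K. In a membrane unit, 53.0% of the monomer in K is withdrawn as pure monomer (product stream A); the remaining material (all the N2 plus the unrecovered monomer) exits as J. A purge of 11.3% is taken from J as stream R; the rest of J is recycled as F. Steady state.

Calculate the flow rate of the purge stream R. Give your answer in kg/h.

N2 enters only via D and leaves only via the purge: 1430×0.174 = 0.113×(N2 in J), and the membrane unit passes all N2, so N2 in K = N2 in J = 2201.9 kg/h.
monomer in K: m_A = 1430×0.826 + (1−0.113)·(1−0.530)·m_A, so m_A = 1181.2/0.5831 = 2025.7 kg/h.
J = (1−0.530)×2025.7 + 2201.9 = 3154 kg/h.
Purge R = 0.113×3154 = 356.4 kg/h.

356.4 kg/h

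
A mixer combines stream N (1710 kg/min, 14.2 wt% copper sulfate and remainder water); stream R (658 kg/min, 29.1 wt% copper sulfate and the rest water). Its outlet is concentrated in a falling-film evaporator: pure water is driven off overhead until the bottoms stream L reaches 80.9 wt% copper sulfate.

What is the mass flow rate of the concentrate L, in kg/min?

536.8 kg/min

copper sulfate entering = 1710×0.142 + 658×0.291 = 434.3 kg/min.
All copper sulfate reports to L, so L = 434.3/0.809 = 536.83 kg/min.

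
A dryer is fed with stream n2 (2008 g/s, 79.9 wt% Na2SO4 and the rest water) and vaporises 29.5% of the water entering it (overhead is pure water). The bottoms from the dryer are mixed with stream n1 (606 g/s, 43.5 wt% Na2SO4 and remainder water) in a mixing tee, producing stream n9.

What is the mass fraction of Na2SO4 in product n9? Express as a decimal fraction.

Vapour removed = 0.295×0.201×2008 = 119.06 g/s; concentrate = 1888.9 g/s.
Na2SO4 reaching the mixer = 1604.4 (from concentrate) + 606×0.435 = 1868 g/s.
Product flow = 1888.9 + 606 = 2494.9 g/s; Na2SO4 fraction = 0.749.

0.749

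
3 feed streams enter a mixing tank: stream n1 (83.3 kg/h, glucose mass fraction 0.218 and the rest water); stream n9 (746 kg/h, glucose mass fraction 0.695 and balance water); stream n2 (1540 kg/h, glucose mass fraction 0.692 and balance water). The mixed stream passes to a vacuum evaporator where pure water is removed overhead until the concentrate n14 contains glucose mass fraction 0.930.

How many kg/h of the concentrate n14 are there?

glucose entering = 83.3×0.218 + 746×0.695 + 1540×0.692 = 1602.3 kg/h.
All glucose reports to n14, so n14 = 1602.3/0.930 = 1722.9 kg/h.

1723 kg/h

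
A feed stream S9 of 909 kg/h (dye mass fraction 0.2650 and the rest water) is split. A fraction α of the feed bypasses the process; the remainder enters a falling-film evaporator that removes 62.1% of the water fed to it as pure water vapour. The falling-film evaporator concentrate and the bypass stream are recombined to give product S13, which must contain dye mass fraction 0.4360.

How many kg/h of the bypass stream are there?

All 909×0.265 = 240.89 kg/h of dye reaches S13, so S13 = 240.89/0.436 = 552.49 kg/h and vapour = 356.51 kg/h.
The evaporator receives (1−α)·909 of feed at 0.735 water and removes 0.621 of that water:
0.621×0.735×(1−α)×909 = 356.51
(1−α) = 356.51/414.9 = 0.8593;  α = 0.1407.
Bypass flow = 0.1407×909 = 127.92 kg/h.

127.9 kg/h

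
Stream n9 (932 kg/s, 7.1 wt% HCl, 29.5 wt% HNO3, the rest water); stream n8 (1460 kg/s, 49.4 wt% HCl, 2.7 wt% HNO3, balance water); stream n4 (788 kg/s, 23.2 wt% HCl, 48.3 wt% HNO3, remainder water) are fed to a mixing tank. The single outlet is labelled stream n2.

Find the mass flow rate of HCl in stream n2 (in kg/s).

HCl out = HCl in = 932×0.071 + 1460×0.494 + 788×0.232 = 970.23 kg/s.

970.2 kg/s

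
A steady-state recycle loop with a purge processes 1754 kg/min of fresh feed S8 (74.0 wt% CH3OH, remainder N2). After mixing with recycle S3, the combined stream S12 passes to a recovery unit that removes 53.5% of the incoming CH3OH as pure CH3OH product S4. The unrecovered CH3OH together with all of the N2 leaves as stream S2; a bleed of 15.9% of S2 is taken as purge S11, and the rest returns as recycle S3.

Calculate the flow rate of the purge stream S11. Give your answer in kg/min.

N2 enters only via S8 and leaves only via the purge: 1754×0.260 = 0.159×(N2 in S2), and the recovery unit passes all N2, so N2 in S12 = N2 in S2 = 2868.2 kg/min.
CH3OH in S12: m_A = 1754×0.740 + (1−0.159)·(1−0.535)·m_A, so m_A = 1298/0.6089 = 2131.5 kg/min.
S2 = (1−0.535)×2131.5 + 2868.2 = 3859.3 kg/min.
Purge S11 = 0.159×3859.3 = 613.63 kg/min.

613.6 kg/min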